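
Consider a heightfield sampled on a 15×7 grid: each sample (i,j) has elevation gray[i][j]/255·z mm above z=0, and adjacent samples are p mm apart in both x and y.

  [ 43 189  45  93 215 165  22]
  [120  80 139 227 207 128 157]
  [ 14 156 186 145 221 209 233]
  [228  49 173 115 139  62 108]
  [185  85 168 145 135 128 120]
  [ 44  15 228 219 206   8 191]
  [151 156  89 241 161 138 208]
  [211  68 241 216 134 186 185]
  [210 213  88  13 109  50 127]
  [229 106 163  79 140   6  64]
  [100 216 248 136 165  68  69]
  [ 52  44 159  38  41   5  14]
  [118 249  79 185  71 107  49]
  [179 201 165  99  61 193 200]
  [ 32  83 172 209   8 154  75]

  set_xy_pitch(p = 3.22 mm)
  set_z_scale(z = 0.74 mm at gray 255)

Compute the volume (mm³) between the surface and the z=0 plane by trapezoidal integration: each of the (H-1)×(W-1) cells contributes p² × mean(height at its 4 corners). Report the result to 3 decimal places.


height_mm = gray/255 × 0.74; cell vol = 3.22² × mean(4 corners)
unit = 3.22² × 0.74 / (4×255) = 0.00752217 mm³ per gray-sum
row 0: Σ corner-gray over 6 cells = 3318  → 24.9586
row 1: Σ corner-gray over 6 cells = 3920  → 29.4869
row 2: Σ corner-gray over 6 cells = 3493  → 26.2749
row 3: Σ corner-gray over 6 cells = 3039  → 22.8599
row 4: Σ corner-gray over 6 cells = 3214  → 24.1763
row 5: Σ corner-gray over 6 cells = 3516  → 26.4480
row 6: Σ corner-gray over 6 cells = 4015  → 30.2015
row 7: Σ corner-gray over 6 cells = 3369  → 25.3422
row 8: Σ corner-gray over 6 cells = 2564  → 19.2869
row 9: Σ corner-gray over 6 cells = 3116  → 23.4391
row 10: Σ corner-gray over 6 cells = 2475  → 18.6174
row 11: Σ corner-gray over 6 cells = 2189  → 16.4660
row 12: Σ corner-gray over 6 cells = 3366  → 25.3196
row 13: Σ corner-gray over 6 cells = 3176  → 23.8904
Σ rows: total corner-gray = 44770  → 336.7677 mm³

336.768


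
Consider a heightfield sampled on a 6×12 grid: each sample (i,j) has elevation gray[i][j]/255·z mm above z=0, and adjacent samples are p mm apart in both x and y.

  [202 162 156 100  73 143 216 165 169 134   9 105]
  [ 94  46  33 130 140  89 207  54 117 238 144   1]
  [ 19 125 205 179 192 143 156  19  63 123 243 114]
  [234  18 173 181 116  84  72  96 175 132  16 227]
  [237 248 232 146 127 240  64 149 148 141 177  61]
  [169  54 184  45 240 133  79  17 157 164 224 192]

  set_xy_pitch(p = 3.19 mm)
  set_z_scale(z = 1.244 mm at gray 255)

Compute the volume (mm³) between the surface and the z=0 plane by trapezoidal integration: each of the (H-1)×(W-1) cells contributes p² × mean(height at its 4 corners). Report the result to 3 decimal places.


height_mm = gray/255 × 1.244; cell vol = 3.19² × mean(4 corners)
unit = 3.19² × 1.244 / (4×255) = 0.0124109 mm³ per gray-sum
row 0: Σ corner-gray over 11 cells = 5452  → 67.6640
row 1: Σ corner-gray over 11 cells = 5520  → 68.5079
row 2: Σ corner-gray over 11 cells = 5616  → 69.6993
row 3: Σ corner-gray over 11 cells = 6229  → 77.3072
row 4: Σ corner-gray over 11 cells = 6597  → 81.8744
Σ rows: total corner-gray = 29414  → 365.0528 mm³

365.053


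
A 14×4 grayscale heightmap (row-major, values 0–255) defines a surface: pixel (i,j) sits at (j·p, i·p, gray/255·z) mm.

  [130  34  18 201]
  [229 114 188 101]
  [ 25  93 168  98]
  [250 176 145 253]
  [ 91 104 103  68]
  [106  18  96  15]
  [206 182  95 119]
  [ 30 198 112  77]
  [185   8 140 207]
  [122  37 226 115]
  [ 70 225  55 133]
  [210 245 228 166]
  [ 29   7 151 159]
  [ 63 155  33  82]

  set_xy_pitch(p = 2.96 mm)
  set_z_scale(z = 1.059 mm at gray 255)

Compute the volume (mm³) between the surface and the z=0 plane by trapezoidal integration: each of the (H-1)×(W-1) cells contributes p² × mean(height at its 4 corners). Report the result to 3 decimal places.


height_mm = gray/255 × 1.059; cell vol = 2.96² × mean(4 corners)
unit = 2.96² × 1.059 / (4×255) = 0.0090966 mm³ per gray-sum
row 0: Σ corner-gray over 3 cells = 1369  → 12.4532
row 1: Σ corner-gray over 3 cells = 1579  → 14.3635
row 2: Σ corner-gray over 3 cells = 1790  → 16.2829
row 3: Σ corner-gray over 3 cells = 1718  → 15.6280
row 4: Σ corner-gray over 3 cells = 922  → 8.3871
row 5: Σ corner-gray over 3 cells = 1228  → 11.1706
row 6: Σ corner-gray over 3 cells = 1606  → 14.6091
row 7: Σ corner-gray over 3 cells = 1415  → 12.8717
row 8: Σ corner-gray over 3 cells = 1451  → 13.1992
row 9: Σ corner-gray over 3 cells = 1526  → 13.8814
row 10: Σ corner-gray over 3 cells = 2085  → 18.9664
row 11: Σ corner-gray over 3 cells = 1826  → 16.6104
row 12: Σ corner-gray over 3 cells = 1025  → 9.3240
Σ rows: total corner-gray = 19540  → 177.7476 mm³

177.748


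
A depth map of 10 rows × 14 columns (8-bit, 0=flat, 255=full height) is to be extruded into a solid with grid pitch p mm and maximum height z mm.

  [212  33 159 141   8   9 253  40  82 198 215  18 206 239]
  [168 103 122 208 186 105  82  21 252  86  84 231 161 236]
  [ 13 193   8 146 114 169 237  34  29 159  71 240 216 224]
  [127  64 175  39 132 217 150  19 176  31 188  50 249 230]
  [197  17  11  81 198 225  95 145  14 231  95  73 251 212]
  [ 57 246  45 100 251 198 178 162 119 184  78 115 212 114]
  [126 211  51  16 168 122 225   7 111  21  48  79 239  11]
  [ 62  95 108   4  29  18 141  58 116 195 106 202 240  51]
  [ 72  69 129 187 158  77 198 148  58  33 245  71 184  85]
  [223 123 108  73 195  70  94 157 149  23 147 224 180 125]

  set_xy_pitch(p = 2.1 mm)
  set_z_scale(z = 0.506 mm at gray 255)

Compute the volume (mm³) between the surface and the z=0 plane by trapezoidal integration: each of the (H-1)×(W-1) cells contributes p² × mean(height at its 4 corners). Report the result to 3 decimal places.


130.236

height_mm = gray/255 × 0.506; cell vol = 2.1² × mean(4 corners)
unit = 2.1² × 0.506 / (4×255) = 0.00218771 mm³ per gray-sum
row 0: Σ corner-gray over 13 cells = 6861  → 15.0099
row 1: Σ corner-gray over 13 cells = 7155  → 15.6530
row 2: Σ corner-gray over 13 cells = 6806  → 14.8895
row 3: Σ corner-gray over 13 cells = 6618  → 14.4782
row 4: Σ corner-gray over 13 cells = 7228  → 15.8127
row 5: Σ corner-gray over 13 cells = 6680  → 14.6139
row 6: Σ corner-gray over 13 cells = 5470  → 11.9668
row 7: Σ corner-gray over 13 cells = 6008  → 13.1437
row 8: Σ corner-gray over 13 cells = 6705  → 14.6686
Σ rows: total corner-gray = 59531  → 130.2363 mm³


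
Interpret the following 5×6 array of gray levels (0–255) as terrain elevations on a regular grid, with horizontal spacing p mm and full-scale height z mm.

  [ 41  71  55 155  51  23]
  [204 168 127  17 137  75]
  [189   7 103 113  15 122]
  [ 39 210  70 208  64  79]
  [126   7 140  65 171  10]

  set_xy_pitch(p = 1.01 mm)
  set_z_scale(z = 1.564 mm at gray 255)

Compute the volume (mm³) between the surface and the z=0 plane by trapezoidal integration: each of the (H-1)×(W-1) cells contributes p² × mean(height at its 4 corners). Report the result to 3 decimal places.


height_mm = gray/255 × 1.564; cell vol = 1.01² × mean(4 corners)
unit = 1.01² × 1.564 / (4×255) = 0.00156415 mm³ per gray-sum
row 0: Σ corner-gray over 5 cells = 1905  → 2.9797
row 1: Σ corner-gray over 5 cells = 1964  → 3.0720
row 2: Σ corner-gray over 5 cells = 2009  → 3.1424
row 3: Σ corner-gray over 5 cells = 2124  → 3.3223
Σ rows: total corner-gray = 8002  → 12.5164 mm³

12.516


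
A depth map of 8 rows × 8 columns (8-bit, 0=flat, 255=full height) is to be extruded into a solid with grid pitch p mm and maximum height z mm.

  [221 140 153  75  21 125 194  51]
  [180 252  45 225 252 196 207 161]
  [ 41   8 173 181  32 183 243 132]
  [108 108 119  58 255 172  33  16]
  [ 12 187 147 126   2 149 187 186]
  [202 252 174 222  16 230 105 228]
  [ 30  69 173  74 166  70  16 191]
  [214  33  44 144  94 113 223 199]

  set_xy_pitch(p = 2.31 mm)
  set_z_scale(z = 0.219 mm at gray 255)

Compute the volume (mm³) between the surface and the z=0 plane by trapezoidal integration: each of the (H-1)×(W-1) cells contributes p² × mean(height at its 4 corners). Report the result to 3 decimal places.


height_mm = gray/255 × 0.219; cell vol = 2.31² × mean(4 corners)
unit = 2.31² × 0.219 / (4×255) = 0.00114569 mm³ per gray-sum
row 0: Σ corner-gray over 7 cells = 4383  → 5.0216
row 1: Σ corner-gray over 7 cells = 4508  → 5.1648
row 2: Σ corner-gray over 7 cells = 3427  → 3.9263
row 3: Σ corner-gray over 7 cells = 3408  → 3.9045
row 4: Σ corner-gray over 7 cells = 4222  → 4.8371
row 5: Σ corner-gray over 7 cells = 3785  → 4.3364
row 6: Σ corner-gray over 7 cells = 3072  → 3.5196
Σ rows: total corner-gray = 26805  → 30.7103 mm³

30.710


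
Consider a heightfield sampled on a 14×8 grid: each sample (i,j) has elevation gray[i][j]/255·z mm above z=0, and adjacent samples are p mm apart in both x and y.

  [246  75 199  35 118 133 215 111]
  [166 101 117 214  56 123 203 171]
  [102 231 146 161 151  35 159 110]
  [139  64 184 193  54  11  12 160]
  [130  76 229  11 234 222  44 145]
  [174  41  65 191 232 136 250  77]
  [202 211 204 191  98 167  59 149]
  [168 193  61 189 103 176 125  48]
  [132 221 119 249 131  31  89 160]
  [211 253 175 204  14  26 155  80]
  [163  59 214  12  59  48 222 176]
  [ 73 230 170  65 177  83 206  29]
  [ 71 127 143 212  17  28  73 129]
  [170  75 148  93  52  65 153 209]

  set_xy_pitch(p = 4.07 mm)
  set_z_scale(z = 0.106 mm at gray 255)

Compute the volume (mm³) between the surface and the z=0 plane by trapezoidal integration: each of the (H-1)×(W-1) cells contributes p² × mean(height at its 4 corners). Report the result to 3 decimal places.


82.506

height_mm = gray/255 × 0.106; cell vol = 4.07² × mean(4 corners)
unit = 4.07² × 0.106 / (4×255) = 0.00172145 mm³ per gray-sum
row 0: Σ corner-gray over 7 cells = 3872  → 6.6655
row 1: Σ corner-gray over 7 cells = 3943  → 6.7877
row 2: Σ corner-gray over 7 cells = 3313  → 5.7032
row 3: Σ corner-gray over 7 cells = 3242  → 5.5809
row 4: Σ corner-gray over 7 cells = 3988  → 6.8651
row 5: Σ corner-gray over 7 cells = 4292  → 7.3885
row 6: Σ corner-gray over 7 cells = 4121  → 7.0941
row 7: Σ corner-gray over 7 cells = 3882  → 6.6827
row 8: Σ corner-gray over 7 cells = 3917  → 6.7429
row 9: Σ corner-gray over 7 cells = 3512  → 6.0457
row 10: Σ corner-gray over 7 cells = 3531  → 6.0784
row 11: Σ corner-gray over 7 cells = 3364  → 5.7910
row 12: Σ corner-gray over 7 cells = 2951  → 5.0800
Σ rows: total corner-gray = 47928  → 82.5057 mm³


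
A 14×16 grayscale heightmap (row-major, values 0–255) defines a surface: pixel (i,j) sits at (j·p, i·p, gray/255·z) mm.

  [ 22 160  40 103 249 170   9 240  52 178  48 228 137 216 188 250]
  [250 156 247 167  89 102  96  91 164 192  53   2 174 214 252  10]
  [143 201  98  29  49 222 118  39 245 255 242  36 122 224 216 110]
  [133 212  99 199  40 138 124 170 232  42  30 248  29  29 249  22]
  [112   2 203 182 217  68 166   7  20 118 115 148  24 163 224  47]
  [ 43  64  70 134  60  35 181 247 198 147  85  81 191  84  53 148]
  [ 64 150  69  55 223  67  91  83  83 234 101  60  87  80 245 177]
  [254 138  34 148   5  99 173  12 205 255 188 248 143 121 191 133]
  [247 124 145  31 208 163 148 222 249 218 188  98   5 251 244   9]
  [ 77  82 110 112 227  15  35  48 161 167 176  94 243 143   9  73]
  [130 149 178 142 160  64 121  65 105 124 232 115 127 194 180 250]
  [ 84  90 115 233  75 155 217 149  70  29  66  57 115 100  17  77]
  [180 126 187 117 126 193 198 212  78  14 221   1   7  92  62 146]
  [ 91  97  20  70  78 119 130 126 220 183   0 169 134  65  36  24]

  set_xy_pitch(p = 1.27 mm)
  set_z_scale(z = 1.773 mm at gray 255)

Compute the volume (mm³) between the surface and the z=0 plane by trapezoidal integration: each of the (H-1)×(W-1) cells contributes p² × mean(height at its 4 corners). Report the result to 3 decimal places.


281.411

height_mm = gray/255 × 1.773; cell vol = 1.27² × mean(4 corners)
unit = 1.27² × 1.773 / (4×255) = 0.0028036 mm³ per gray-sum
row 0: Σ corner-gray over 15 cells = 8566  → 24.0156
row 1: Σ corner-gray over 15 cells = 8703  → 24.3997
row 2: Σ corner-gray over 15 cells = 8282  → 23.2194
row 3: Σ corner-gray over 15 cells = 7310  → 20.4943
row 4: Σ corner-gray over 15 cells = 6924  → 19.4121
row 5: Σ corner-gray over 15 cells = 6948  → 19.4794
row 6: Σ corner-gray over 15 cells = 7804  → 21.8793
row 7: Σ corner-gray over 15 cells = 9151  → 25.6557
row 8: Σ corner-gray over 15 cells = 8238  → 23.0961
row 9: Σ corner-gray over 15 cells = 7686  → 21.5485
row 10: Σ corner-gray over 15 cells = 7429  → 20.8279
row 11: Σ corner-gray over 15 cells = 6731  → 18.8710
row 12: Σ corner-gray over 15 cells = 6603  → 18.5122
Σ rows: total corner-gray = 100375  → 281.4113 mm³


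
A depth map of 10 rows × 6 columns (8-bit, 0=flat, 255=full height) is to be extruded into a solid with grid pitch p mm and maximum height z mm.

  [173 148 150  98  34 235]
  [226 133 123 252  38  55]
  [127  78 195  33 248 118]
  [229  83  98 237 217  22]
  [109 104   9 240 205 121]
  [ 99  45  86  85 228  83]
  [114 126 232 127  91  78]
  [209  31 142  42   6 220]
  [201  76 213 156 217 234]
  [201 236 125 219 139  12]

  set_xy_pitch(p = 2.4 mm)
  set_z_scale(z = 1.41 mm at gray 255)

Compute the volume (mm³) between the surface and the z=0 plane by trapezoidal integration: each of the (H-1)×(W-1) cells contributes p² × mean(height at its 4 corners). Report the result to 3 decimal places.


height_mm = gray/255 × 1.41; cell vol = 2.4² × mean(4 corners)
unit = 2.4² × 1.41 / (4×255) = 0.00796235 mm³ per gray-sum
row 0: Σ corner-gray over 5 cells = 2641  → 21.0286
row 1: Σ corner-gray over 5 cells = 2726  → 21.7054
row 2: Σ corner-gray over 5 cells = 2874  → 22.8838
row 3: Σ corner-gray over 5 cells = 2867  → 22.8281
row 4: Σ corner-gray over 5 cells = 2416  → 19.2370
row 5: Σ corner-gray over 5 cells = 2414  → 19.2211
row 6: Σ corner-gray over 5 cells = 2215  → 17.6366
row 7: Σ corner-gray over 5 cells = 2630  → 20.9410
row 8: Σ corner-gray over 5 cells = 3410  → 27.1516
Σ rows: total corner-gray = 24193  → 192.6332 mm³

192.633


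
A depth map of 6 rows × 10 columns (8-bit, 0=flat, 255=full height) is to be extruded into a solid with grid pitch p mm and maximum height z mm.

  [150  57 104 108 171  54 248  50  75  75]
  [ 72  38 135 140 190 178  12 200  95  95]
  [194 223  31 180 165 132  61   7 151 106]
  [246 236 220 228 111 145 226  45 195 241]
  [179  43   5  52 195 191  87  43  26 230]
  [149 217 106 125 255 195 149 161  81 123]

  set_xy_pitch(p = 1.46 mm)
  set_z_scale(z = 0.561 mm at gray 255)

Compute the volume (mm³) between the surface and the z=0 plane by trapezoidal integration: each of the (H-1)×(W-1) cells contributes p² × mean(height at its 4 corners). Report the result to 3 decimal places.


27.526

height_mm = gray/255 × 0.561; cell vol = 1.46² × mean(4 corners)
unit = 1.46² × 0.561 / (4×255) = 0.00117238 mm³ per gray-sum
row 0: Σ corner-gray over 9 cells = 4102  → 4.8091
row 1: Σ corner-gray over 9 cells = 4343  → 5.0916
row 2: Σ corner-gray over 9 cells = 5499  → 6.4469
row 3: Σ corner-gray over 9 cells = 4992  → 5.8525
row 4: Σ corner-gray over 9 cells = 4543  → 5.3261
Σ rows: total corner-gray = 23479  → 27.5263 mm³


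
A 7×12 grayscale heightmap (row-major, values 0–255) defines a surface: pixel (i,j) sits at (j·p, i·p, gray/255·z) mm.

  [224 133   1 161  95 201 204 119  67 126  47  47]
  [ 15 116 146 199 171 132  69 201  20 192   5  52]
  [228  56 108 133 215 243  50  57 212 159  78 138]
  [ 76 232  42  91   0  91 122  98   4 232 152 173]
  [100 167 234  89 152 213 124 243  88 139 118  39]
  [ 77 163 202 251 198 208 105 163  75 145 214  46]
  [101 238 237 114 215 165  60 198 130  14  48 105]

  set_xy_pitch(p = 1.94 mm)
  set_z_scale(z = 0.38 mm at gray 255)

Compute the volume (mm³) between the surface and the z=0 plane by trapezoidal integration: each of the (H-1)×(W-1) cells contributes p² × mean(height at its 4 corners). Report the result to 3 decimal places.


49.325

height_mm = gray/255 × 0.38; cell vol = 1.94² × mean(4 corners)
unit = 1.94² × 0.38 / (4×255) = 0.00140213 mm³ per gray-sum
row 0: Σ corner-gray over 11 cells = 5148  → 7.2181
row 1: Σ corner-gray over 11 cells = 5557  → 7.7916
row 2: Σ corner-gray over 11 cells = 5365  → 7.5224
row 3: Σ corner-gray over 11 cells = 5650  → 7.9220
row 4: Σ corner-gray over 11 cells = 6844  → 9.5961
row 5: Σ corner-gray over 11 cells = 6615  → 9.2751
Σ rows: total corner-gray = 35179  → 49.3254 mm³


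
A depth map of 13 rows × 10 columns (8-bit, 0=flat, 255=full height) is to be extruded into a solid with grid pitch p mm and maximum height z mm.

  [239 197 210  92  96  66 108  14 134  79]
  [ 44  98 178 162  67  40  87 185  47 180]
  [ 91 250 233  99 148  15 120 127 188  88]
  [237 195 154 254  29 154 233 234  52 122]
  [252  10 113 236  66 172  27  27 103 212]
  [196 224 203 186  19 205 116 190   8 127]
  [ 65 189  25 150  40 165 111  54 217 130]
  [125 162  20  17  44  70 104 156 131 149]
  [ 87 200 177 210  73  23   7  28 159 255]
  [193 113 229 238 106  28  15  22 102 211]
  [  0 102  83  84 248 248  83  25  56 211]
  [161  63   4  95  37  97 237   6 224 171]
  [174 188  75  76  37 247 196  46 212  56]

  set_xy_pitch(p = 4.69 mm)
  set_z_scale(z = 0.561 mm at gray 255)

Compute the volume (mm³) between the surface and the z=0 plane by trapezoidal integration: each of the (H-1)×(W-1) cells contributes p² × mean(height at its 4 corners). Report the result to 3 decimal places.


634.823

height_mm = gray/255 × 0.561; cell vol = 4.69² × mean(4 corners)
unit = 4.69² × 0.561 / (4×255) = 0.0120979 mm³ per gray-sum
row 0: Σ corner-gray over 9 cells = 4104  → 49.6496
row 1: Σ corner-gray over 9 cells = 4491  → 54.3315
row 2: Σ corner-gray over 9 cells = 5508  → 66.6350
row 3: Σ corner-gray over 9 cells = 4941  → 59.7755
row 4: Σ corner-gray over 9 cells = 4597  → 55.6138
row 5: Σ corner-gray over 9 cells = 4722  → 57.1261
row 6: Σ corner-gray over 9 cells = 3779  → 45.7178
row 7: Σ corner-gray over 9 cells = 3778  → 45.7057
row 8: Σ corner-gray over 9 cells = 4206  → 50.8836
row 9: Σ corner-gray over 9 cells = 4179  → 50.5569
row 10: Σ corner-gray over 9 cells = 3927  → 47.5083
row 11: Σ corner-gray over 9 cells = 4242  → 51.3191
Σ rows: total corner-gray = 52474  → 634.8228 mm³


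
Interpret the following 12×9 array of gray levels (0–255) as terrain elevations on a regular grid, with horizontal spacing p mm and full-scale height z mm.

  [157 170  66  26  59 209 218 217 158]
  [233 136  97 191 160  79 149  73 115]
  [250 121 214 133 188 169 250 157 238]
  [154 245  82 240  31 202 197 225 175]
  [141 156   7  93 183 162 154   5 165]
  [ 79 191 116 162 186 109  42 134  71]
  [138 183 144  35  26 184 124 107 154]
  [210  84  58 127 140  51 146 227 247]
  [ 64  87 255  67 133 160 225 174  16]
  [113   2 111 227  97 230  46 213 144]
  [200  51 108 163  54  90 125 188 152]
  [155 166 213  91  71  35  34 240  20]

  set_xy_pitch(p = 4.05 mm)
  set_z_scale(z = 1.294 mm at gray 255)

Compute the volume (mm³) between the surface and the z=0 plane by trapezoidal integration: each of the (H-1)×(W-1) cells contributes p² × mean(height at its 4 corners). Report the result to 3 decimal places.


1002.187

height_mm = gray/255 × 1.294; cell vol = 4.05² × mean(4 corners)
unit = 4.05² × 1.294 / (4×255) = 0.0208087 mm³ per gray-sum
row 0: Σ corner-gray over 8 cells = 4363  → 90.7882
row 1: Σ corner-gray over 8 cells = 5070  → 105.4999
row 2: Σ corner-gray over 8 cells = 5725  → 119.1296
row 3: Σ corner-gray over 8 cells = 4599  → 95.6990
row 4: Σ corner-gray over 8 cells = 3856  → 80.2382
row 5: Σ corner-gray over 8 cells = 3928  → 81.7364
row 6: Σ corner-gray over 8 cells = 4021  → 83.6716
row 7: Σ corner-gray over 8 cells = 4405  → 91.6622
row 8: Σ corner-gray over 8 cells = 4391  → 91.3708
row 9: Σ corner-gray over 8 cells = 4019  → 83.6300
row 10: Σ corner-gray over 8 cells = 3785  → 78.7608
Σ rows: total corner-gray = 48162  → 1002.1868 mm³


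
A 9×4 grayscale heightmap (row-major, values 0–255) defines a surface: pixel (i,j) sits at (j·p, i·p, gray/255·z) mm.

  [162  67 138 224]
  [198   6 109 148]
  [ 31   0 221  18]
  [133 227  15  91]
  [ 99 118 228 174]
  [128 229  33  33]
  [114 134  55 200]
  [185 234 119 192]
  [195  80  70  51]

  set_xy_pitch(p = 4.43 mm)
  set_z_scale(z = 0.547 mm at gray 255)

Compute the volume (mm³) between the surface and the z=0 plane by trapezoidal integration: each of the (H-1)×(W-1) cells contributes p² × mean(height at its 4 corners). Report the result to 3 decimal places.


123.577

height_mm = gray/255 × 0.547; cell vol = 4.43² × mean(4 corners)
unit = 4.43² × 0.547 / (4×255) = 0.0105243 mm³ per gray-sum
row 0: Σ corner-gray over 3 cells = 1372  → 14.4394
row 1: Σ corner-gray over 3 cells = 1067  → 11.2295
row 2: Σ corner-gray over 3 cells = 1199  → 12.6187
row 3: Σ corner-gray over 3 cells = 1673  → 17.6072
row 4: Σ corner-gray over 3 cells = 1650  → 17.3652
row 5: Σ corner-gray over 3 cells = 1377  → 14.4920
row 6: Σ corner-gray over 3 cells = 1775  → 18.6807
row 7: Σ corner-gray over 3 cells = 1629  → 17.1441
Σ rows: total corner-gray = 11742  → 123.5767 mm³


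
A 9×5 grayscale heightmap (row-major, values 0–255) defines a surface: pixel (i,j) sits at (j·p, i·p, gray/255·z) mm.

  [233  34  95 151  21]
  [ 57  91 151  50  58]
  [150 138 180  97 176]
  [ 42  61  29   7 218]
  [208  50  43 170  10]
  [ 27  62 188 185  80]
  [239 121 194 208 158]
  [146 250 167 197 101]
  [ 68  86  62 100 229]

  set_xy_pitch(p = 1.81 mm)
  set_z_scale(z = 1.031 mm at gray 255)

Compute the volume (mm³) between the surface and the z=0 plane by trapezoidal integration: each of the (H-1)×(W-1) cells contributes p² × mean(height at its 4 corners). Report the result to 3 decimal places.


51.337

height_mm = gray/255 × 1.031; cell vol = 1.81² × mean(4 corners)
unit = 1.81² × 1.031 / (4×255) = 0.00331143 mm³ per gray-sum
row 0: Σ corner-gray over 4 cells = 1513  → 5.0102
row 1: Σ corner-gray over 4 cells = 1855  → 6.1427
row 2: Σ corner-gray over 4 cells = 1610  → 5.3314
row 3: Σ corner-gray over 4 cells = 1198  → 3.9671
row 4: Σ corner-gray over 4 cells = 1721  → 5.6990
row 5: Σ corner-gray over 4 cells = 2420  → 8.0137
row 6: Σ corner-gray over 4 cells = 2918  → 9.6628
row 7: Σ corner-gray over 4 cells = 2268  → 7.5103
Σ rows: total corner-gray = 15503  → 51.3371 mm³


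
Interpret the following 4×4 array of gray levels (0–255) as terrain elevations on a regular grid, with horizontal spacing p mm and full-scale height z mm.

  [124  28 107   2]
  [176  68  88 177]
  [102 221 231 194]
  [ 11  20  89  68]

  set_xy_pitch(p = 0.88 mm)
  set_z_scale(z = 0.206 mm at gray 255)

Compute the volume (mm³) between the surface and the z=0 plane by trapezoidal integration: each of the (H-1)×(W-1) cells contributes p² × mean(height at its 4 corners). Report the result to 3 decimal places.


height_mm = gray/255 × 0.206; cell vol = 0.88² × mean(4 corners)
unit = 0.88² × 0.206 / (4×255) = 0.000156398 mm³ per gray-sum
row 0: Σ corner-gray over 3 cells = 1061  → 0.1659
row 1: Σ corner-gray over 3 cells = 1865  → 0.2917
row 2: Σ corner-gray over 3 cells = 1497  → 0.2341
Σ rows: total corner-gray = 4423  → 0.6918 mm³

0.692


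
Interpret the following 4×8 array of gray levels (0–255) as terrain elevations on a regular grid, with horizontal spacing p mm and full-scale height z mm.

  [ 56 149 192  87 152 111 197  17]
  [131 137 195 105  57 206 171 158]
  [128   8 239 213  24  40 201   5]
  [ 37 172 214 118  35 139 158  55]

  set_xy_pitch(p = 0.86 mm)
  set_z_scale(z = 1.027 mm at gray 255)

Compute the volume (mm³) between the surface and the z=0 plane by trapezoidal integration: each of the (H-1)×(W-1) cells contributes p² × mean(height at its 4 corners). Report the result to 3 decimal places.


height_mm = gray/255 × 1.027; cell vol = 0.86² × mean(4 corners)
unit = 0.86² × 1.027 / (4×255) = 0.000744676 mm³ per gray-sum
row 0: Σ corner-gray over 7 cells = 3880  → 2.8893
row 1: Σ corner-gray over 7 cells = 3614  → 2.6913
row 2: Σ corner-gray over 7 cells = 3347  → 2.4924
Σ rows: total corner-gray = 10841  → 8.0730 mm³

8.073


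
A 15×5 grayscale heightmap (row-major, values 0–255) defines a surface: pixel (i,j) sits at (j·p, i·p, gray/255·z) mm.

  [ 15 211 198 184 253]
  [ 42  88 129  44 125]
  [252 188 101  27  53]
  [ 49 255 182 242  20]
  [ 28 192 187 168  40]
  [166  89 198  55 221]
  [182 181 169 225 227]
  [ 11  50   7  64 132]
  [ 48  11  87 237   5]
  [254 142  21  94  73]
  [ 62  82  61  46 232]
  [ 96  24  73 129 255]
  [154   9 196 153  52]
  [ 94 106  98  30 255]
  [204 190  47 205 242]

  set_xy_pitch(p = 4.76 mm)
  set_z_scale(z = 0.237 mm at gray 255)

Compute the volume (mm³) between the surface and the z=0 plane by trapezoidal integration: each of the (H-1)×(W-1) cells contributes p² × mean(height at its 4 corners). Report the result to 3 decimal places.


height_mm = gray/255 × 0.237; cell vol = 4.76² × mean(4 corners)
unit = 4.76² × 0.237 / (4×255) = 0.00526456 mm³ per gray-sum
row 0: Σ corner-gray over 4 cells = 2143  → 11.2820
row 1: Σ corner-gray over 4 cells = 1626  → 8.5602
row 2: Σ corner-gray over 4 cells = 2364  → 12.4454
row 3: Σ corner-gray over 4 cells = 2589  → 13.6299
row 4: Σ corner-gray over 4 cells = 2233  → 11.7558
row 5: Σ corner-gray over 4 cells = 2630  → 13.8458
row 6: Σ corner-gray over 4 cells = 1944  → 10.2343
row 7: Σ corner-gray over 4 cells = 1108  → 5.8331
row 8: Σ corner-gray over 4 cells = 1564  → 8.2338
row 9: Σ corner-gray over 4 cells = 1513  → 7.9653
row 10: Σ corner-gray over 4 cells = 1475  → 7.7652
row 11: Σ corner-gray over 4 cells = 1725  → 9.0814
row 12: Σ corner-gray over 4 cells = 1739  → 9.1551
row 13: Σ corner-gray over 4 cells = 2147  → 11.3030
Σ rows: total corner-gray = 26800  → 141.0902 mm³

141.090


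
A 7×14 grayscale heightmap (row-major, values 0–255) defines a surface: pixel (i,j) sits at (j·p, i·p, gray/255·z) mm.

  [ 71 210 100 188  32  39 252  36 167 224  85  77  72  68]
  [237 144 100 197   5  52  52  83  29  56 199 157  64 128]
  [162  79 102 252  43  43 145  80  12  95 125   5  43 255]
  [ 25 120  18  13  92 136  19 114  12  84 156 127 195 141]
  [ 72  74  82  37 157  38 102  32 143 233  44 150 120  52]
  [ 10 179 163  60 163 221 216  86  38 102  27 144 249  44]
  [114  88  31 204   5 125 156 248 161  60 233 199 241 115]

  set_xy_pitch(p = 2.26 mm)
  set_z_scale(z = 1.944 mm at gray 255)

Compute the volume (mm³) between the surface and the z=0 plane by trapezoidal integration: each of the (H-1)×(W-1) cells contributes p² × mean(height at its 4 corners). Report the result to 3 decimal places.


height_mm = gray/255 × 1.944; cell vol = 2.26² × mean(4 corners)
unit = 2.26² × 1.944 / (4×255) = 0.00973448 mm³ per gray-sum
row 0: Σ corner-gray over 13 cells = 5744  → 55.9149
row 1: Σ corner-gray over 13 cells = 5106  → 49.7043
row 2: Σ corner-gray over 13 cells = 4803  → 46.7547
row 3: Σ corner-gray over 13 cells = 4886  → 47.5627
row 4: Σ corner-gray over 13 cells = 5898  → 57.4140
row 5: Σ corner-gray over 13 cells = 7081  → 68.9299
Σ rows: total corner-gray = 33518  → 326.2805 mm³

326.280


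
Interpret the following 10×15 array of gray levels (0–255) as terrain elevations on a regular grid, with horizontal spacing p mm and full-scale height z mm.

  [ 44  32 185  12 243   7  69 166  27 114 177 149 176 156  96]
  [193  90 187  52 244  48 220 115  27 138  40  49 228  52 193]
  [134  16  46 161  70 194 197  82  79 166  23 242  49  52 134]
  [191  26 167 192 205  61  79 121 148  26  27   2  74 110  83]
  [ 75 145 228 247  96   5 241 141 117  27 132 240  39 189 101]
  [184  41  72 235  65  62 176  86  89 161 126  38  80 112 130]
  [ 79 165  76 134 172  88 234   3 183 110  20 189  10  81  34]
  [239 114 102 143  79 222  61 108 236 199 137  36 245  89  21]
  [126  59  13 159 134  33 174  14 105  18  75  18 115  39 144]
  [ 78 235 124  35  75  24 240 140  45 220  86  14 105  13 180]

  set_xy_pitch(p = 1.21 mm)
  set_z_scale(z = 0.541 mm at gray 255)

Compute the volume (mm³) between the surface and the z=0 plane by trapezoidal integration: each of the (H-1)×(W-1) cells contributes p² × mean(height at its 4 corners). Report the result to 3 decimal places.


43.647

height_mm = gray/255 × 0.541; cell vol = 1.21² × mean(4 corners)
unit = 1.21² × 0.541 / (4×255) = 0.000776547 mm³ per gray-sum
row 0: Σ corner-gray over 14 cells = 6532  → 5.0724
row 1: Σ corner-gray over 14 cells = 6388  → 4.9606
row 2: Σ corner-gray over 14 cells = 5772  → 4.4822
row 3: Σ corner-gray over 14 cells = 6620  → 5.1407
row 4: Σ corner-gray over 14 cells = 6870  → 5.3349
row 5: Σ corner-gray over 14 cells = 6043  → 4.6927
row 6: Σ corner-gray over 14 cells = 6845  → 5.3155
row 7: Σ corner-gray over 14 cells = 5984  → 4.6469
row 8: Σ corner-gray over 14 cells = 5152  → 4.0008
Σ rows: total corner-gray = 56206  → 43.6466 mm³


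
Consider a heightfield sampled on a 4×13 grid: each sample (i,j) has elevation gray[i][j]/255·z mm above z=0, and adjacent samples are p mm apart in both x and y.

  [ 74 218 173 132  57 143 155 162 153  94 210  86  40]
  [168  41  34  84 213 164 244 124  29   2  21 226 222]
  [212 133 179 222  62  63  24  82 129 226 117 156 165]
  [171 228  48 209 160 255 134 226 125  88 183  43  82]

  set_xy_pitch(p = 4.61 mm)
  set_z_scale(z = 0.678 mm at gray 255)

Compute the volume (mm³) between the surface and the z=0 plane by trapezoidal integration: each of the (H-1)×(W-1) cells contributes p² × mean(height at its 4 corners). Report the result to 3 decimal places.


265.082

height_mm = gray/255 × 0.678; cell vol = 4.61² × mean(4 corners)
unit = 4.61² × 0.678 / (4×255) = 0.0141264 mm³ per gray-sum
row 0: Σ corner-gray over 12 cells = 6034  → 85.2387
row 1: Σ corner-gray over 12 cells = 5917  → 83.5859
row 2: Σ corner-gray over 12 cells = 6814  → 96.2573
Σ rows: total corner-gray = 18765  → 265.0818 mm³


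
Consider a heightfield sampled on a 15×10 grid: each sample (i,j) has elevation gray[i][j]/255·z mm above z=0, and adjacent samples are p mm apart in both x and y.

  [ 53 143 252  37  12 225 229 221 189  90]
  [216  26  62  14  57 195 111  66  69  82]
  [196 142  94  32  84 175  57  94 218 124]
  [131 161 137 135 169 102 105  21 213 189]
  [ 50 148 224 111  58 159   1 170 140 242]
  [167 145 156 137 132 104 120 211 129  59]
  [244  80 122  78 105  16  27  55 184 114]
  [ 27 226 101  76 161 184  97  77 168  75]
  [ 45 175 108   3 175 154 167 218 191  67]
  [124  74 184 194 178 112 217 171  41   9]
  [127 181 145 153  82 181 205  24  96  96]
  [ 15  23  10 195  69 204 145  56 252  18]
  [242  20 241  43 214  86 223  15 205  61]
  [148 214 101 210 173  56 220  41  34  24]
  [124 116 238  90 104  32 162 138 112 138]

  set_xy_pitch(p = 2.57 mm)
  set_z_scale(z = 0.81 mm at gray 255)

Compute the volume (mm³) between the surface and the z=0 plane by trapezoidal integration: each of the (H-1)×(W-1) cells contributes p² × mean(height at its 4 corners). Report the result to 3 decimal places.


height_mm = gray/255 × 0.81; cell vol = 2.57² × mean(4 corners)
unit = 2.57² × 0.81 / (4×255) = 0.00524507 mm³ per gray-sum
row 0: Σ corner-gray over 9 cells = 4257  → 22.3283
row 1: Σ corner-gray over 9 cells = 3610  → 18.9347
row 2: Σ corner-gray over 9 cells = 4518  → 23.6972
row 3: Σ corner-gray over 9 cells = 4720  → 24.7567
row 4: Σ corner-gray over 9 cells = 4808  → 25.2183
row 5: Σ corner-gray over 9 cells = 4186  → 21.9559
row 6: Σ corner-gray over 9 cells = 3974  → 20.8439
row 7: Σ corner-gray over 9 cells = 4776  → 25.0504
row 8: Σ corner-gray over 9 cells = 4969  → 26.0627
row 9: Σ corner-gray over 9 cells = 4832  → 25.3442
row 10: Σ corner-gray over 9 cells = 4298  → 22.5433
row 11: Σ corner-gray over 9 cells = 4338  → 22.7531
row 12: Σ corner-gray over 9 cells = 4667  → 24.4787
row 13: Σ corner-gray over 9 cells = 4516  → 23.6867
Σ rows: total corner-gray = 62469  → 327.6541 mm³

327.654


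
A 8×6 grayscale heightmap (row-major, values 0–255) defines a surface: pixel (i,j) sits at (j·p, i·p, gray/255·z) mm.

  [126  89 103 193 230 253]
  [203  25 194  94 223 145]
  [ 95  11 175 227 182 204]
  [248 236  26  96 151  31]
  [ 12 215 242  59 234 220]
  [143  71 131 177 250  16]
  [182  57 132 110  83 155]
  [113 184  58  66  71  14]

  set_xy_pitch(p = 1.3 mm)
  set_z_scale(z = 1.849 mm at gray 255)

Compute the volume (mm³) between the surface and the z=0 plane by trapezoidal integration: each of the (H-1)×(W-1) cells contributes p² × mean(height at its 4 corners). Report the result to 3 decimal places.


height_mm = gray/255 × 1.849; cell vol = 1.3² × mean(4 corners)
unit = 1.3² × 1.849 / (4×255) = 0.00306354 mm³ per gray-sum
row 0: Σ corner-gray over 5 cells = 3029  → 9.2795
row 1: Σ corner-gray over 5 cells = 2909  → 8.9118
row 2: Σ corner-gray over 5 cells = 2786  → 8.5350
row 3: Σ corner-gray over 5 cells = 3029  → 9.2795
row 4: Σ corner-gray over 5 cells = 3149  → 9.6471
row 5: Σ corner-gray over 5 cells = 2518  → 7.7140
row 6: Σ corner-gray over 5 cells = 1986  → 6.0842
Σ rows: total corner-gray = 19406  → 59.4510 mm³

59.451


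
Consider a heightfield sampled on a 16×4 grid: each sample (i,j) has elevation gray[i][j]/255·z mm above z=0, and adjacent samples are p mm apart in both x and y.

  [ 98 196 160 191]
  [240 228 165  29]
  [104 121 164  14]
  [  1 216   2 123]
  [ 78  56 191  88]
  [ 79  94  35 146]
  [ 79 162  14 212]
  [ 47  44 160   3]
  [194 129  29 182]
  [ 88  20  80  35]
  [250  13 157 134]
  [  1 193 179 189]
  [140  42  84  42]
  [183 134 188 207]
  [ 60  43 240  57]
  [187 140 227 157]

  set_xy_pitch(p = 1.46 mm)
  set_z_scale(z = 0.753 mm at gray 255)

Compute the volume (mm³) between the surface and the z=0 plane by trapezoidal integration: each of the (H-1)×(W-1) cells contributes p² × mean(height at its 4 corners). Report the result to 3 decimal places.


height_mm = gray/255 × 0.753; cell vol = 1.46² × mean(4 corners)
unit = 1.46² × 0.753 / (4×255) = 0.00157362 mm³ per gray-sum
row 0: Σ corner-gray over 3 cells = 2056  → 3.2354
row 1: Σ corner-gray over 3 cells = 1743  → 2.7428
row 2: Σ corner-gray over 3 cells = 1248  → 1.9639
row 3: Σ corner-gray over 3 cells = 1220  → 1.9198
row 4: Σ corner-gray over 3 cells = 1143  → 1.7987
row 5: Σ corner-gray over 3 cells = 1126  → 1.7719
row 6: Σ corner-gray over 3 cells = 1101  → 1.7326
row 7: Σ corner-gray over 3 cells = 1150  → 1.8097
row 8: Σ corner-gray over 3 cells = 1015  → 1.5972
row 9: Σ corner-gray over 3 cells = 1047  → 1.6476
row 10: Σ corner-gray over 3 cells = 1658  → 2.6091
row 11: Σ corner-gray over 3 cells = 1368  → 2.1527
row 12: Σ corner-gray over 3 cells = 1468  → 2.3101
row 13: Σ corner-gray over 3 cells = 1717  → 2.7019
row 14: Σ corner-gray over 3 cells = 1761  → 2.7711
Σ rows: total corner-gray = 20821  → 32.7644 mm³

32.764


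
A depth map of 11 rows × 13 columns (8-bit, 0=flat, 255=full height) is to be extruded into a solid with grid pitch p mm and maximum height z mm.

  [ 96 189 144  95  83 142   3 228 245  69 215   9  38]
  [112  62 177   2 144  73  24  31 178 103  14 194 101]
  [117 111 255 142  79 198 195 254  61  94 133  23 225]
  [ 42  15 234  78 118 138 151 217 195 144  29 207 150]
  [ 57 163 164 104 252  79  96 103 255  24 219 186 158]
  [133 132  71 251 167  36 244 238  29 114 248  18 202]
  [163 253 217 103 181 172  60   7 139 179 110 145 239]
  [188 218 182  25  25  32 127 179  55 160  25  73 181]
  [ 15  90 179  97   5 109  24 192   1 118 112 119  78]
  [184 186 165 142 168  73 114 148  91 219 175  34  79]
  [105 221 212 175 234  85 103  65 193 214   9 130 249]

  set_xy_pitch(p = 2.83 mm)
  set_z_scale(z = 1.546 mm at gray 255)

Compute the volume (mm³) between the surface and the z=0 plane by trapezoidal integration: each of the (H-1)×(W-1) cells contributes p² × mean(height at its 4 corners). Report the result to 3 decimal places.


745.795

height_mm = gray/255 × 1.546; cell vol = 2.83² × mean(4 corners)
unit = 2.83² × 1.546 / (4×255) = 0.012139 mm³ per gray-sum
row 0: Σ corner-gray over 12 cells = 5195  → 63.0620
row 1: Σ corner-gray over 12 cells = 5649  → 68.5731
row 2: Σ corner-gray over 12 cells = 6676  → 81.0398
row 3: Σ corner-gray over 12 cells = 6749  → 81.9260
row 4: Σ corner-gray over 12 cells = 6936  → 84.1960
row 5: Σ corner-gray over 12 cells = 6965  → 84.5480
row 6: Σ corner-gray over 12 cells = 6105  → 74.1085
row 7: Σ corner-gray over 12 cells = 4756  → 57.7330
row 8: Σ corner-gray over 12 cells = 5478  → 66.4973
row 9: Σ corner-gray over 12 cells = 6929  → 84.1110
Σ rows: total corner-gray = 61438  → 745.7946 mm³


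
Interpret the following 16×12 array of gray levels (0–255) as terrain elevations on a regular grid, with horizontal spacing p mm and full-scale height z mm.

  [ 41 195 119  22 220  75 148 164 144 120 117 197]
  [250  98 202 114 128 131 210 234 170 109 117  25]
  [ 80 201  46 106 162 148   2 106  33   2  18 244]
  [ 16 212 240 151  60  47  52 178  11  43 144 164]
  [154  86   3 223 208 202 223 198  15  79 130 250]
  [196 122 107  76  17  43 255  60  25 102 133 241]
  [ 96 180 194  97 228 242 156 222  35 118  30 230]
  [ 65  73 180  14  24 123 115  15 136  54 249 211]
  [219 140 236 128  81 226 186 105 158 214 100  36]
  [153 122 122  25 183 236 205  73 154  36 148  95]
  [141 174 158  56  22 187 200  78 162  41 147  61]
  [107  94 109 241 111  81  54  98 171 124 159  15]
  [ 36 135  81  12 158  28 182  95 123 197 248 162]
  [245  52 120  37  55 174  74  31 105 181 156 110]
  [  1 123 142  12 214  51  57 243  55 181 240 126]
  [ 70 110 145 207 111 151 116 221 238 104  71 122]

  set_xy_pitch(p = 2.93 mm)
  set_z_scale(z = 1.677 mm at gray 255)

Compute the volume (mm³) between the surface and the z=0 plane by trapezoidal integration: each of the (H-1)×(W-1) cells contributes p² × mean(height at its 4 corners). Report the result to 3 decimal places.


1159.937

height_mm = gray/255 × 1.677; cell vol = 2.93² × mean(4 corners)
unit = 2.93² × 1.677 / (4×255) = 0.0141146 mm³ per gray-sum
row 0: Σ corner-gray over 11 cells = 6187  → 87.3269
row 1: Σ corner-gray over 11 cells = 5273  → 74.4262
row 2: Σ corner-gray over 11 cells = 4428  → 62.4994
row 3: Σ corner-gray over 11 cells = 5594  → 78.9570
row 4: Σ corner-gray over 11 cells = 5455  → 76.9951
row 5: Σ corner-gray over 11 cells = 5647  → 79.7051
row 6: Σ corner-gray over 11 cells = 5572  → 78.6465
row 7: Σ corner-gray over 11 cells = 5645  → 79.6768
row 8: Σ corner-gray over 11 cells = 6259  → 88.3432
row 9: Σ corner-gray over 11 cells = 5508  → 77.7431
row 10: Σ corner-gray over 11 cells = 5258  → 74.2145
row 11: Σ corner-gray over 11 cells = 5322  → 75.1178
row 12: Σ corner-gray over 11 cells = 5041  → 71.1516
row 13: Σ corner-gray over 11 cells = 5088  → 71.8150
row 14: Σ corner-gray over 11 cells = 5903  → 83.3184
Σ rows: total corner-gray = 82180  → 1159.9366 mm³


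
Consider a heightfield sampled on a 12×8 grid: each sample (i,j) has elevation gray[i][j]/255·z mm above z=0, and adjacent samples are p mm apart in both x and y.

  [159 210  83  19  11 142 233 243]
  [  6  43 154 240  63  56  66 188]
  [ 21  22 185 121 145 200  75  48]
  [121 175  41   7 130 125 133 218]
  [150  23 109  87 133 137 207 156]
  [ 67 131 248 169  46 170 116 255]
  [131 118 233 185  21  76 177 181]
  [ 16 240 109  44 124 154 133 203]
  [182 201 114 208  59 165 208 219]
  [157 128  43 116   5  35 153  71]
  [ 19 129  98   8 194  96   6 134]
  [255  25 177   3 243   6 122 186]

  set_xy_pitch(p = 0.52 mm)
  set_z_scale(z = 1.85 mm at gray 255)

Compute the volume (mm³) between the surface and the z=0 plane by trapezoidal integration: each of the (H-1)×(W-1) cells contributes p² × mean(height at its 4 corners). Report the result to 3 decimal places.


height_mm = gray/255 × 1.85; cell vol = 0.52² × mean(4 corners)
unit = 0.52² × 1.85 / (4×255) = 0.000490431 mm³ per gray-sum
row 0: Σ corner-gray over 7 cells = 3236  → 1.5870
row 1: Σ corner-gray over 7 cells = 3003  → 1.4728
row 2: Σ corner-gray over 7 cells = 3126  → 1.5331
row 3: Σ corner-gray over 7 cells = 3259  → 1.5983
row 4: Σ corner-gray over 7 cells = 3780  → 1.8538
row 5: Σ corner-gray over 7 cells = 4014  → 1.9686
row 6: Σ corner-gray over 7 cells = 3759  → 1.8435
row 7: Σ corner-gray over 7 cells = 4138  → 2.0294
row 8: Σ corner-gray over 7 cells = 3499  → 1.7160
row 9: Σ corner-gray over 7 cells = 2403  → 1.1785
row 10: Σ corner-gray over 7 cells = 2808  → 1.3771
Σ rows: total corner-gray = 37025  → 18.1582 mm³

18.158
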